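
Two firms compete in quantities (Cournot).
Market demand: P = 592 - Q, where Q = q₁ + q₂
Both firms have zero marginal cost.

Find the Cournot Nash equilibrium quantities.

q₁* = q₂* = 197.33; P* = 197.33

Work:
Profit: π_i = P·q_i = (a - q_i - q_j)·q_i
FOC: ∂π_i/∂q_i = a - 2q_i - q_j = 0
Reaction function: q_i = (592 - q_j)/2
Symmetry: q* = 592/3 = 197.33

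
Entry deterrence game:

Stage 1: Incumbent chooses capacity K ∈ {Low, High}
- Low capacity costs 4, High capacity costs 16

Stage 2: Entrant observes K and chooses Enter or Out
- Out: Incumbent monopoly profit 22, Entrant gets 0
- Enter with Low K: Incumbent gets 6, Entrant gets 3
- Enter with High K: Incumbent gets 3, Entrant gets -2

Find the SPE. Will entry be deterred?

SPE: (High, Enter|Low, Out|High); Entry deterred. Incumbent net profit = 6

Work:
After Low K: Entrant enters (3 > 0)
After High K: Entrant stays out (-2 < 0)
Incumbent: Low → 6−4=2, High → 22−16=6
Incumbent chooses High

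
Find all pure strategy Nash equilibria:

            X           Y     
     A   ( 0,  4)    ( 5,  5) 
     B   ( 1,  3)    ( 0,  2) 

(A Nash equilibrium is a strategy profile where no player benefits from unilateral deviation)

Nash equilibrium: (A, Y), (B, X)

Work:
Best responses:
  P1 vs X: payoffs [0, 1] → best response B (payoff 1)
  P1 vs Y: payoffs [5, 0] → best response A (payoff 5)
  P2 vs A: payoffs [4, 5] → best response Y (payoff 5)
  P2 vs B: payoffs [3, 2] → best response X (payoff 3)
Mutual best responses: (A,Y), (B,X) → Nash equilibria.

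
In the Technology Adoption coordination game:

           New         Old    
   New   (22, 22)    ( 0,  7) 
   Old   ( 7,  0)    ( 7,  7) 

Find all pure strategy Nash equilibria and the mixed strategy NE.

Pure NE: (New, New) and (Old, Old); Mixed NE: p = 0.3182, q = 0.3182

Work:
Check pure NE:
(New, New): (22, 22) - no unilateral deviation beneficial
(Old, Old): (7, 7) - no unilateral deviation beneficial
Mixed NE: P1 plays New with p = 0.3182, P2 plays New with q = 0.3182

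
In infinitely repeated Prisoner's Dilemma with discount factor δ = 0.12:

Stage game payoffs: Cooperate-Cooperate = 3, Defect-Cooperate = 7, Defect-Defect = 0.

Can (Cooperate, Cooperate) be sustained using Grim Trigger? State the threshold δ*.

δ* = 0.5714; since δ = 0.12 < 0.5714, cooperation cannot be sustained

Work:
For Grim Trigger:
Cooperate forever: 3/(1-δ)
Defect then punished: 7 + 0·δ/(1-δ)
Need: 3/(1-δ) ≥ 7 + 0·δ/(1-δ)
Solving: δ ≥ (T-R)/(T-P) = (7-3)/(7-0) = 0.5714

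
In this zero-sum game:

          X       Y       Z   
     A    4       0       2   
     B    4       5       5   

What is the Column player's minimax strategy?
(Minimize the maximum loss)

Column should play X, value = 4

Work:
Column player minimizes Row's maximum payoff:
Column X: max payoff to Row = 4
Column Y: max payoff to Row = 5
Column Z: max payoff to Row = 5
Minimum is 4, achieved by column X.
Minimax strategy: X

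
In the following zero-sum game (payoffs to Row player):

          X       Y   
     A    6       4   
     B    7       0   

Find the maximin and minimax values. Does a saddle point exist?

Maximin = 4, Minimax = 4, Saddle: True

Work:
Row minimums: [4, 0] → maximin = 4
Column maximums: [7, 4] → minimax = 4
Saddle point exists! Game value = 4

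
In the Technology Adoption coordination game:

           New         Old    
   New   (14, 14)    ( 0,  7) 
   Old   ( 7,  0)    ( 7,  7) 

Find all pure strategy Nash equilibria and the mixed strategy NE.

Pure NE: (New, New) and (Old, Old); Mixed NE: p = 0.5, q = 0.5

Work:
Check pure NE:
(New, New): (14, 14) - no unilateral deviation beneficial
(Old, Old): (7, 7) - no unilateral deviation beneficial
Mixed NE: P1 plays New with p = 0.5, P2 plays New with q = 0.5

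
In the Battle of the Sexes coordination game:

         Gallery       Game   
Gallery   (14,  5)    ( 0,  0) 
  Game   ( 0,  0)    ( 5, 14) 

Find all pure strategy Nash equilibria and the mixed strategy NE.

Pure NE: (Gallery, Gallery) and (Game, Game); Mixed NE: p = 0.7368, q = 0.2632

Work:
Check pure NE:
(Gallery, Gallery): (14, 5) - no unilateral deviation beneficial
(Game, Game): (5, 14) - no unilateral deviation beneficial
Mixed NE: P1 plays Gallery with p = 0.7368, P2 plays Gallery with q = 0.2632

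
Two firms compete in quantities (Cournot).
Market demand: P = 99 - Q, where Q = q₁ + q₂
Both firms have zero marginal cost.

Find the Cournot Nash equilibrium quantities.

q₁* = q₂* = 33.0; P* = 33.0

Work:
Profit: π_i = P·q_i = (a - q_i - q_j)·q_i
FOC: ∂π_i/∂q_i = a - 2q_i - q_j = 0
Reaction function: q_i = (99 - q_j)/2
Symmetry: q* = 99/3 = 33.0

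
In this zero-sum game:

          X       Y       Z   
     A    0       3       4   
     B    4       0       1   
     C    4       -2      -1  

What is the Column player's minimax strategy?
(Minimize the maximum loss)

Column should play Y, value = 3

Work:
Column player minimizes Row's maximum payoff:
Column X: max payoff to Row = 4
Column Y: max payoff to Row = 3
Column Z: max payoff to Row = 4
Minimum is 3, achieved by column Y.
Minimax strategy: Y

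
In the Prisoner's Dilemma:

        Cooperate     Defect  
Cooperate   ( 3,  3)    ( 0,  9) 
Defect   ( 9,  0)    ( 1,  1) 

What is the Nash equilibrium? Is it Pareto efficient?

(Defect, Defect) is NE; not Pareto efficient

Work:
Defect dominates Cooperate for both players:
If P2 cooperates: Defect (9) > Cooperate (3)
If P2 defects: Defect (1) > Cooperate (0)
NE: (Defect, Defect) with payoff (1, 1)
But (Cooperate, Cooperate) = (3, 3) Pareto dominates (1, 1)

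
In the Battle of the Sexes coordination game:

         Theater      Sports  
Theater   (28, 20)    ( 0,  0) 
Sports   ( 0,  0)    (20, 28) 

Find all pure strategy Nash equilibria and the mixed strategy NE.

Pure NE: (Theater, Theater) and (Sports, Sports); Mixed NE: p = 0.5833, q = 0.4167

Work:
Check pure NE:
(Theater, Theater): (28, 20) - no unilateral deviation beneficial
(Sports, Sports): (20, 28) - no unilateral deviation beneficial
Mixed NE: P1 plays Theater with p = 0.5833, P2 plays Theater with q = 0.4167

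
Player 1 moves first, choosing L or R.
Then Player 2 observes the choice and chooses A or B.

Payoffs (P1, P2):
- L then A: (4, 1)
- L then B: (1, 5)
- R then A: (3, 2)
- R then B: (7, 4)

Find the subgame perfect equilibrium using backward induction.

P1 plays R, P2 plays B after L and B after R; Payoff (7, 4)

Work:
Backward induction:
After L: P2 chooses B → P1 gets 1
After R: P2 chooses B → P1 gets 7
P1 chooses R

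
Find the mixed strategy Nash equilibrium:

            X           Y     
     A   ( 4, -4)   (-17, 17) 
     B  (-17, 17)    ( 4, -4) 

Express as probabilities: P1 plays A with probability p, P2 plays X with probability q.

p = 0.5, q = 0.5

Work:
Find probabilities that make opponent indifferent:
P2 chooses q to make P1 indifferent between A and B
P1 chooses p to make P2 indifferent between X and Y
Mixed NE: P1 plays (A: 0.5, B: 0.5), P2 plays (X: 0.5, Y: 0.5)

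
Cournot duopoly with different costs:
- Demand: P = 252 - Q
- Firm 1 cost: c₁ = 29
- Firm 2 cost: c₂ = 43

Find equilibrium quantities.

q₁* = 79.0, q₂* = 65.0

Work:
Reaction: q₁ = (252 - 29 - q₂)/2
Reaction: q₂ = (252 - 43 - q₁)/2
Solve simultaneously:
q₁* = (252 - 2×29 + 43)/3 = 79.0
q₂* = (252 - 2×43 + 29)/3 = 65.0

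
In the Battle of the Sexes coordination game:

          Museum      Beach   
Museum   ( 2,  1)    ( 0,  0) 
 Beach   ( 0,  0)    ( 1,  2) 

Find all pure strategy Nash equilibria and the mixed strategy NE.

Pure NE: (Museum, Museum) and (Beach, Beach); Mixed NE: p = 0.6667, q = 0.3333

Work:
Check pure NE:
(Museum, Museum): (2, 1) - no unilateral deviation beneficial
(Beach, Beach): (1, 2) - no unilateral deviation beneficial
Mixed NE: P1 plays Museum with p = 0.6667, P2 plays Museum with q = 0.3333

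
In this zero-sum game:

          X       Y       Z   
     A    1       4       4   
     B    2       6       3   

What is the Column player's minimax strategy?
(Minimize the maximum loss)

Column should play X, value = 2

Work:
Column player minimizes Row's maximum payoff:
Column X: max payoff to Row = 2
Column Y: max payoff to Row = 6
Column Z: max payoff to Row = 4
Minimum is 2, achieved by column X.
Minimax strategy: X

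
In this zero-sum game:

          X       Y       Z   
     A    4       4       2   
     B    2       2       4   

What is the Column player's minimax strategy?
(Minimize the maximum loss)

Column should play X or Y or Z (all achieve the minimum), value = 4

Work:
Column player minimizes Row's maximum payoff:
Column X: max payoff to Row = 4
Column Y: max payoff to Row = 4
Column Z: max payoff to Row = 4
Minimum is 4, achieved by columns X, Y, Z (tied).
Each of X or Y or Z is a minimax strategy.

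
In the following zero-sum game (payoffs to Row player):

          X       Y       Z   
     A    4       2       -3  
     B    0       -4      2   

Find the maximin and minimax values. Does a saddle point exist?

Maximin = -3, Minimax = 2, Saddle: False

Work:
Row minimums: [-3, -4] → maximin = -3
Column maximums: [4, 2, 2] → minimax = 2
No saddle point (maximin ≠ minimax). Mixed strategy needed.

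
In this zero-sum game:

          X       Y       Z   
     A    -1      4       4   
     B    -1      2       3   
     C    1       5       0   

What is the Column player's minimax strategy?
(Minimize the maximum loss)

Column should play X, value = 1

Work:
Column player minimizes Row's maximum payoff:
Column X: max payoff to Row = 1
Column Y: max payoff to Row = 5
Column Z: max payoff to Row = 4
Minimum is 1, achieved by column X.
Minimax strategy: X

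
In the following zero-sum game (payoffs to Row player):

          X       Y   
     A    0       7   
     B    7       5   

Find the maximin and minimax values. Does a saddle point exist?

Maximin = 5, Minimax = 7, Saddle: False

Work:
Row minimums: [0, 5] → maximin = 5
Column maximums: [7, 7] → minimax = 7
No saddle point (maximin ≠ minimax). Mixed strategy needed.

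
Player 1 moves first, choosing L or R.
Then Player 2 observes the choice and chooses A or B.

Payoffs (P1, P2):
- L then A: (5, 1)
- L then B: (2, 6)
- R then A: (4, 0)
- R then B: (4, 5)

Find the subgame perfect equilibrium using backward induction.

P1 plays R, P2 plays B after L and B after R; Payoff (4, 5)

Work:
Backward induction:
After L: P2 chooses B → P1 gets 2
After R: P2 chooses B → P1 gets 4
P1 chooses R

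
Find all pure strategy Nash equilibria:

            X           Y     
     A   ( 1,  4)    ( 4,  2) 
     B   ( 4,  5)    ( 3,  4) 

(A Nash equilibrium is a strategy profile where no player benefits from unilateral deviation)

Nash equilibrium: (B, X)

Work:
Best responses:
  P1 vs X: payoffs [1, 4] → best response B (payoff 4)
  P1 vs Y: payoffs [4, 3] → best response A (payoff 4)
  P2 vs A: payoffs [4, 2] → best response X (payoff 4)
  P2 vs B: payoffs [5, 4] → best response X (payoff 5)
Mutual best responses: (B,X) → Nash equilibria.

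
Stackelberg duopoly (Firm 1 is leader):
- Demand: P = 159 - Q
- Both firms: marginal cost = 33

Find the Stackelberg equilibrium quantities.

q₁* (leader) = 63.0, q₂* (follower) = 31.5

Work:
Follower's reaction: q₂ = (a - c - q₁)/2
Leader substitutes: π₁ = q₁·(a - q₁ - (a-c-q₁)/2 - c)
FOC: q₁* = (159 - 33)/2 = 63.00
Then: q₂* = (159 - 33 - 63.0)/2 = 31.50
Leader has first-mover advantage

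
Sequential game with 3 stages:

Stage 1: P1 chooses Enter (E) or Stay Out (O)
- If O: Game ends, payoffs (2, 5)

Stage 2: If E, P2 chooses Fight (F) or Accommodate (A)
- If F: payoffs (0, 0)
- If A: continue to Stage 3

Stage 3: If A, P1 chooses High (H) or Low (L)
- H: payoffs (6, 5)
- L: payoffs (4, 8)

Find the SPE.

SPE: (E, A, H); Outcome (6, 5)

Work:
Stage 3: P1 chooses H (6 vs 4)
Stage 2: P2: F->0, A->5 (anticipating H). Choose A
Stage 1: P1: O->2, E->6 (anticipating A, H). Choose E
SPE path: E -> A -> H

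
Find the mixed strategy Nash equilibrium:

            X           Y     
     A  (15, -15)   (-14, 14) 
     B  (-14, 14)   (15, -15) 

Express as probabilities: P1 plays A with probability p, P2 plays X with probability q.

p = 0.5, q = 0.5

Work:
Find probabilities that make opponent indifferent:
P2 chooses q to make P1 indifferent between A and B
P1 chooses p to make P2 indifferent between X and Y
Mixed NE: P1 plays (A: 0.5, B: 0.5), P2 plays (X: 0.5, Y: 0.5)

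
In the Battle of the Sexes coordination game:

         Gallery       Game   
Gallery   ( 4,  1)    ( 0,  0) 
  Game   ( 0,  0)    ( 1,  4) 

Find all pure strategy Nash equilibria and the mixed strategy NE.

Pure NE: (Gallery, Gallery) and (Game, Game); Mixed NE: p = 0.8, q = 0.2

Work:
Check pure NE:
(Gallery, Gallery): (4, 1) - no unilateral deviation beneficial
(Game, Game): (1, 4) - no unilateral deviation beneficial
Mixed NE: P1 plays Gallery with p = 0.8, P2 plays Gallery with q = 0.2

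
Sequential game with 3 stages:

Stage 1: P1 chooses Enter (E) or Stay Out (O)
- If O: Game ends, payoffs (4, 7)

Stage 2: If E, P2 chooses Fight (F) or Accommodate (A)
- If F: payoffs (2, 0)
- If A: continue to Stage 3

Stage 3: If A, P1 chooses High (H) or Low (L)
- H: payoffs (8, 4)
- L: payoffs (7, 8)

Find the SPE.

SPE: (E, A, H); Outcome (8, 4)

Work:
Stage 3: P1 chooses H (8 vs 7)
Stage 2: P2: F->0, A->4 (anticipating H). Choose A
Stage 1: P1: O->4, E->8 (anticipating A, H). Choose E
SPE path: E -> A -> H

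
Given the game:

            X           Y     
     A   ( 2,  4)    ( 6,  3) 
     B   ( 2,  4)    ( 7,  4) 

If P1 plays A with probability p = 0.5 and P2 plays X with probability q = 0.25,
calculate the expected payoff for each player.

E[P1] = 5.375, E[P2] = 3.625

Work:
E[P1] = p·q·π₁(A,X) + p·(1-q)·π₁(A,Y) + (1-p)·q·π₁(B,X) + (1-p)·(1-q)·π₁(B,Y)
= 0.5·0.25·2 + 0.5·0.75·6 + 0.5·0.25·2 + 0.5·0.75·7
= 5.375

E[P2] = 3.625 (similar calculation)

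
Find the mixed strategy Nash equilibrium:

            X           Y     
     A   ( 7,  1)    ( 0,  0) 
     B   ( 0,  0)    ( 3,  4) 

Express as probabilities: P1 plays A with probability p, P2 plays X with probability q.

p = 0.8, q = 0.3

Work:
Find probabilities that make opponent indifferent:
P2 chooses q to make P1 indifferent between A and B
P1 chooses p to make P2 indifferent between X and Y
Mixed NE: P1 plays (A: 0.8, B: 0.2), P2 plays (X: 0.3, Y: 0.7)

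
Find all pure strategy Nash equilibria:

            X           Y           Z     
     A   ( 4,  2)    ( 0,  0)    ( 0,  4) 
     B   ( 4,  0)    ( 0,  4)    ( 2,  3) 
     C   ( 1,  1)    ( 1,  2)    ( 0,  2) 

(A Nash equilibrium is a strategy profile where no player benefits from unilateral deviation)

Nash equilibrium: (C, Y)

Work:
Best responses:
  P1 vs X: payoffs [4, 4, 1] → best response A/B (payoff 4)
  P1 vs Y: payoffs [0, 0, 1] → best response C (payoff 1)
  P1 vs Z: payoffs [0, 2, 0] → best response B (payoff 2)
  P2 vs A: payoffs [2, 0, 4] → best response Z (payoff 4)
  P2 vs B: payoffs [0, 4, 3] → best response Y (payoff 4)
  P2 vs C: payoffs [1, 2, 2] → best response Y/Z (payoff 2)
Mutual best responses: (C,Y) → Nash equilibria.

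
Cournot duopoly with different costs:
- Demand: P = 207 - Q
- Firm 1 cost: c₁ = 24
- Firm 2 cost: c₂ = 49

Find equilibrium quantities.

q₁* = 69.33, q₂* = 44.33

Work:
Reaction: q₁ = (207 - 24 - q₂)/2
Reaction: q₂ = (207 - 49 - q₁)/2
Solve simultaneously:
q₁* = (207 - 2×24 + 49)/3 = 69.33
q₂* = (207 - 2×49 + 24)/3 = 44.33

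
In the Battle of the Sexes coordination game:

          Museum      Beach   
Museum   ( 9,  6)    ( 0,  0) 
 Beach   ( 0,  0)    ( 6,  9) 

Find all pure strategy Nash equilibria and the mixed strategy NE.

Pure NE: (Museum, Museum) and (Beach, Beach); Mixed NE: p = 0.6, q = 0.4

Work:
Check pure NE:
(Museum, Museum): (9, 6) - no unilateral deviation beneficial
(Beach, Beach): (6, 9) - no unilateral deviation beneficial
Mixed NE: P1 plays Museum with p = 0.6, P2 plays Museum with q = 0.4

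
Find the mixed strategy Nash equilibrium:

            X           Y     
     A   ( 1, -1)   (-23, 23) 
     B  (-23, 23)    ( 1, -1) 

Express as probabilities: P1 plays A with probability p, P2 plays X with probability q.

p = 0.5, q = 0.5

Work:
Find probabilities that make opponent indifferent:
P2 chooses q to make P1 indifferent between A and B
P1 chooses p to make P2 indifferent between X and Y
Mixed NE: P1 plays (A: 0.5, B: 0.5), P2 plays (X: 0.5, Y: 0.5)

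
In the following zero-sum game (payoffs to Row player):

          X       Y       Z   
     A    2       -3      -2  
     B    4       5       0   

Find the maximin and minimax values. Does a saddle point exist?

Maximin = 0, Minimax = 0, Saddle: True

Work:
Row minimums: [-3, 0] → maximin = 0
Column maximums: [4, 5, 0] → minimax = 0
Saddle point exists! Game value = 0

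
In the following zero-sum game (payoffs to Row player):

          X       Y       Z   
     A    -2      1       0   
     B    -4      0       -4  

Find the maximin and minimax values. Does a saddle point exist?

Maximin = -2, Minimax = -2, Saddle: True

Work:
Row minimums: [-2, -4] → maximin = -2
Column maximums: [-2, 1, 0] → minimax = -2
Saddle point exists! Game value = -2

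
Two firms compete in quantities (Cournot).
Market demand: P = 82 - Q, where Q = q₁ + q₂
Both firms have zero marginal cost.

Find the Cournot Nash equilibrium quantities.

q₁* = q₂* = 27.33; P* = 27.33

Work:
Profit: π_i = P·q_i = (a - q_i - q_j)·q_i
FOC: ∂π_i/∂q_i = a - 2q_i - q_j = 0
Reaction function: q_i = (82 - q_j)/2
Symmetry: q* = 82/3 = 27.33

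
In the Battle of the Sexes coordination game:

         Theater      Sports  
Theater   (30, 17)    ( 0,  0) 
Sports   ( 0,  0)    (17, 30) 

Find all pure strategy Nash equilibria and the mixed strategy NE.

Pure NE: (Theater, Theater) and (Sports, Sports); Mixed NE: p = 0.6383, q = 0.3617

Work:
Check pure NE:
(Theater, Theater): (30, 17) - no unilateral deviation beneficial
(Sports, Sports): (17, 30) - no unilateral deviation beneficial
Mixed NE: P1 plays Theater with p = 0.6383, P2 plays Theater with q = 0.3617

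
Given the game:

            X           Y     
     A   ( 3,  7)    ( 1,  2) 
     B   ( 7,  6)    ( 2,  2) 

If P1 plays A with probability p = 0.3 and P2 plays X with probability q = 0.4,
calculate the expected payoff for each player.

E[P1] = 3.34, E[P2] = 3.72

Work:
E[P1] = p·q·π₁(A,X) + p·(1-q)·π₁(A,Y) + (1-p)·q·π₁(B,X) + (1-p)·(1-q)·π₁(B,Y)
= 0.3·0.4·3 + 0.3·0.6·1 + 0.7·0.4·7 + 0.7·0.6·2
= 3.34

E[P2] = 3.72 (similar calculation)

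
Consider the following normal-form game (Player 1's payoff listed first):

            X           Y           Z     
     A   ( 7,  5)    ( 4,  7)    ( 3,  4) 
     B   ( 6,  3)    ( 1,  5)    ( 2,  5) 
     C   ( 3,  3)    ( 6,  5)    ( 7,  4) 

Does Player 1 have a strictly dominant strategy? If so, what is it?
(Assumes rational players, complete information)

No strictly dominant strategy exists for Player 1

Work:
A strategy strictly dominates another if it gives a strictly higher payoff against every opponent action. Compare each pair of P1's strategies column-by-column:
  A vs B: [7 vs 6, 4 vs 1, 3 vs 2] → A strictly dominates B
  A vs C: [7 vs 3, 4 vs 6, 3 vs 7] → A does not strictly dominate C (column Y: 4 ≤ 6)
  B vs A: [6 vs 7, 1 vs 4, 2 vs 3] → B does not strictly dominate A (column X: 6 ≤ 7)
  B vs C: [6 vs 3, 1 vs 6, 2 vs 7] → B does not strictly dominate C (column Y: 1 ≤ 6)
  C vs A: [3 vs 7, 6 vs 4, 7 vs 3] → C does not strictly dominate A (column X: 3 ≤ 7)
  C vs B: [3 vs 6, 6 vs 1, 7 vs 2] → C does not strictly dominate B (column X: 3 ≤ 6)
No single strategy strictly dominates all others → no strictly dominant strategy.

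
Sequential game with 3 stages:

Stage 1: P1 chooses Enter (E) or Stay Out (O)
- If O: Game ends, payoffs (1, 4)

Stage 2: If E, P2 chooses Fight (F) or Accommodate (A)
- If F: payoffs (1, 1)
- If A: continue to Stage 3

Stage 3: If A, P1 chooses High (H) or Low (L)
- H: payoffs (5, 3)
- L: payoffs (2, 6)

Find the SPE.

SPE: (E, A, H); Outcome (5, 3)

Work:
Stage 3: P1 chooses H (5 vs 2)
Stage 2: P2: F->1, A->3 (anticipating H). Choose A
Stage 1: P1: O->1, E->5 (anticipating A, H). Choose E
SPE path: E -> A -> H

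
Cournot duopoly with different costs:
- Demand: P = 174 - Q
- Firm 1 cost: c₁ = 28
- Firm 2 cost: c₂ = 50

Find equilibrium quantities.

q₁* = 56.0, q₂* = 34.0

Work:
Reaction: q₁ = (174 - 28 - q₂)/2
Reaction: q₂ = (174 - 50 - q₁)/2
Solve simultaneously:
q₁* = (174 - 2×28 + 50)/3 = 56.0
q₂* = (174 - 2×50 + 28)/3 = 34.0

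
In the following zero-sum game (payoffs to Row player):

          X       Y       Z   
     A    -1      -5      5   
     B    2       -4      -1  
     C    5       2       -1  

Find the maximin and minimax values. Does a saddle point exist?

Maximin = -1, Minimax = 2, Saddle: False

Work:
Row minimums: [-5, -4, -1] → maximin = -1
Column maximums: [5, 2, 5] → minimax = 2
No saddle point (maximin ≠ minimax). Mixed strategy needed.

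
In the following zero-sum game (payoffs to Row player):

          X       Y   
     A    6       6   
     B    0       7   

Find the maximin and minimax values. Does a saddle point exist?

Maximin = 6, Minimax = 6, Saddle: True

Work:
Row minimums: [6, 0] → maximin = 6
Column maximums: [6, 7] → minimax = 6
Saddle point exists! Game value = 6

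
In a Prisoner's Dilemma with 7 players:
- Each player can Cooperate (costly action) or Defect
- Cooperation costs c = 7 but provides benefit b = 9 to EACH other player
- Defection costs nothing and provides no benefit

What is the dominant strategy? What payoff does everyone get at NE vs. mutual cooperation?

Dominant: Defect; NE payoff = 0; Coop payoff = 47

Work:
Defect dominates (saves cost c = 7, benefit to others is external)
NE: All defect → everyone gets 0
If all cooperate: each receives (6)×9 - 7 = 47
Social dilemma: 47 > 0 but NE gives 0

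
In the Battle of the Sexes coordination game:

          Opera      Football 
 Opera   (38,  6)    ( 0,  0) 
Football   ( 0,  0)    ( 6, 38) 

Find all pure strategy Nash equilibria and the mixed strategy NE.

Pure NE: (Opera, Opera) and (Football, Football); Mixed NE: p = 0.8636, q = 0.1364

Work:
Check pure NE:
(Opera, Opera): (38, 6) - no unilateral deviation beneficial
(Football, Football): (6, 38) - no unilateral deviation beneficial
Mixed NE: P1 plays Opera with p = 0.8636, P2 plays Opera with q = 0.1364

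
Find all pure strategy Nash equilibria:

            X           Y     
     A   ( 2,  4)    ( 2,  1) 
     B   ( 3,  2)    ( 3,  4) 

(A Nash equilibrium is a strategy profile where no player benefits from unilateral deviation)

Nash equilibrium: (B, Y)

Work:
Best responses:
  P1 vs X: payoffs [2, 3] → best response B (payoff 3)
  P1 vs Y: payoffs [2, 3] → best response B (payoff 3)
  P2 vs A: payoffs [4, 1] → best response X (payoff 4)
  P2 vs B: payoffs [2, 4] → best response Y (payoff 4)
Mutual best responses: (B,Y) → Nash equilibria.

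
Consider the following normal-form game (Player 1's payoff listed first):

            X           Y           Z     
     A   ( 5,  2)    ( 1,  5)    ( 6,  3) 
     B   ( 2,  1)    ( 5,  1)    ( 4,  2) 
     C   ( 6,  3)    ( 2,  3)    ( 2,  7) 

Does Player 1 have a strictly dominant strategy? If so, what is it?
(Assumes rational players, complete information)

No strictly dominant strategy exists for Player 1

Work:
A strategy strictly dominates another if it gives a strictly higher payoff against every opponent action. Compare each pair of P1's strategies column-by-column:
  A vs B: [5 vs 2, 1 vs 5, 6 vs 4] → A does not strictly dominate B (column Y: 1 ≤ 5)
  A vs C: [5 vs 6, 1 vs 2, 6 vs 2] → A does not strictly dominate C (column X: 5 ≤ 6)
  B vs A: [2 vs 5, 5 vs 1, 4 vs 6] → B does not strictly dominate A (column X: 2 ≤ 5)
  B vs C: [2 vs 6, 5 vs 2, 4 vs 2] → B does not strictly dominate C (column X: 2 ≤ 6)
  C vs A: [6 vs 5, 2 vs 1, 2 vs 6] → C does not strictly dominate A (column Z: 2 ≤ 6)
  C vs B: [6 vs 2, 2 vs 5, 2 vs 4] → C does not strictly dominate B (column Y: 2 ≤ 5)
No single strategy strictly dominates all others → no strictly dominant strategy.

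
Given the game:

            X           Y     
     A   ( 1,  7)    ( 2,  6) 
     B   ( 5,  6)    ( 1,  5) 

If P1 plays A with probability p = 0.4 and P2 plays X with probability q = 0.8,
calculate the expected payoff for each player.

E[P1] = 3.0, E[P2] = 6.2

Work:
E[P1] = p·q·π₁(A,X) + p·(1-q)·π₁(A,Y) + (1-p)·q·π₁(B,X) + (1-p)·(1-q)·π₁(B,Y)
= 0.4·0.8·1 + 0.4·0.2·2 + 0.6·0.8·5 + 0.6·0.2·1
= 3.0

E[P2] = 6.2 (similar calculation)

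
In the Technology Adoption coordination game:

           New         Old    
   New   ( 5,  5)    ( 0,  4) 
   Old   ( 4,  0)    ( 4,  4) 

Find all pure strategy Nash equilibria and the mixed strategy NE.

Pure NE: (New, New) and (Old, Old); Mixed NE: p = 0.8, q = 0.8

Work:
Check pure NE:
(New, New): (5, 5) - no unilateral deviation beneficial
(Old, Old): (4, 4) - no unilateral deviation beneficial
Mixed NE: P1 plays New with p = 0.8, P2 plays New with q = 0.8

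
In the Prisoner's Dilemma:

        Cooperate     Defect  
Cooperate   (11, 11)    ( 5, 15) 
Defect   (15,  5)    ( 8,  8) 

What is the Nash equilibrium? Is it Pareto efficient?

(Defect, Defect) is NE; not Pareto efficient

Work:
Defect dominates Cooperate for both players:
If P2 cooperates: Defect (15) > Cooperate (11)
If P2 defects: Defect (8) > Cooperate (5)
NE: (Defect, Defect) with payoff (8, 8)
But (Cooperate, Cooperate) = (11, 11) Pareto dominates (8, 8)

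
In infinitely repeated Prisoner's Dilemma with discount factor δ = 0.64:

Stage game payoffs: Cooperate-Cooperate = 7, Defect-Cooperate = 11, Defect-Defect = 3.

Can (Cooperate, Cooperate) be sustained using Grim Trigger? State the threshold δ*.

δ* = 0.5; since δ = 0.64 ≥ 0.5, cooperation can be sustained

Work:
For Grim Trigger:
Cooperate forever: 7/(1-δ)
Defect then punished: 11 + 3·δ/(1-δ)
Need: 7/(1-δ) ≥ 11 + 3·δ/(1-δ)
Solving: δ ≥ (T-R)/(T-P) = (11-7)/(11-3) = 0.5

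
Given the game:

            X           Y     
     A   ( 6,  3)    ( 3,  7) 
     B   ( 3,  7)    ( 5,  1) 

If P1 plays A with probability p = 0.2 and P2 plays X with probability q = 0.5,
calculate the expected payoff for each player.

E[P1] = 4.1, E[P2] = 4.2

Work:
E[P1] = p·q·π₁(A,X) + p·(1-q)·π₁(A,Y) + (1-p)·q·π₁(B,X) + (1-p)·(1-q)·π₁(B,Y)
= 0.2·0.5·6 + 0.2·0.5·3 + 0.8·0.5·3 + 0.8·0.5·5
= 4.1

E[P2] = 4.2 (similar calculation)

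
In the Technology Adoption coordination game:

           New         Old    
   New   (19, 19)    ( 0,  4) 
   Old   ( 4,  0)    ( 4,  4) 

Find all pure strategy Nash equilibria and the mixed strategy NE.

Pure NE: (New, New) and (Old, Old); Mixed NE: p = 0.2105, q = 0.2105

Work:
Check pure NE:
(New, New): (19, 19) - no unilateral deviation beneficial
(Old, Old): (4, 4) - no unilateral deviation beneficial
Mixed NE: P1 plays New with p = 0.2105, P2 plays New with q = 0.2105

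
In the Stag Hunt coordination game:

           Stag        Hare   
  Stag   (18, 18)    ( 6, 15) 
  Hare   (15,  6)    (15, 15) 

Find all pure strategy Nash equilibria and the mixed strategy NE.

Pure NE: (Stag, Stag) and (Hare, Hare); Mixed NE: p = 0.75, q = 0.75

Work:
Check pure NE:
(Stag, Stag): (18, 18) - no unilateral deviation beneficial
(Hare, Hare): (15, 15) - no unilateral deviation beneficial
Mixed NE: P1 plays Stag with p = 0.75, P2 plays Stag with q = 0.75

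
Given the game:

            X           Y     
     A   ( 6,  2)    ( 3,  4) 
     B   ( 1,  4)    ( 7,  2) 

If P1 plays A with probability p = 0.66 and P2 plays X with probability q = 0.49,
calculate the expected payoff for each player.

E[P1] = 4.3306, E[P2] = 3.0064

Work:
E[P1] = p·q·π₁(A,X) + p·(1-q)·π₁(A,Y) + (1-p)·q·π₁(B,X) + (1-p)·(1-q)·π₁(B,Y)
= 0.66·0.49·6 + 0.66·0.51·3 + 0.34·0.49·1 + 0.34·0.51·7
= 4.3306

E[P2] = 3.0064 (similar calculation)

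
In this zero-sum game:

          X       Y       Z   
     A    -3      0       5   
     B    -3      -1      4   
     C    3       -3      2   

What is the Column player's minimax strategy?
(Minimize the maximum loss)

Column should play Y, value = 0

Work:
Column player minimizes Row's maximum payoff:
Column X: max payoff to Row = 3
Column Y: max payoff to Row = 0
Column Z: max payoff to Row = 5
Minimum is 0, achieved by column Y.
Minimax strategy: Y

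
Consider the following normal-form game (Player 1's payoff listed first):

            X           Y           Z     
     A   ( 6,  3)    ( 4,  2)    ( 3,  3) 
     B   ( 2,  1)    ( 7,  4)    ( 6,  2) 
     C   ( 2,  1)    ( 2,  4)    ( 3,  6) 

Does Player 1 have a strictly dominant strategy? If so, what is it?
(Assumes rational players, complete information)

No strictly dominant strategy exists for Player 1

Work:
A strategy strictly dominates another if it gives a strictly higher payoff against every opponent action. Compare each pair of P1's strategies column-by-column:
  A vs B: [6 vs 2, 4 vs 7, 3 vs 6] → A does not strictly dominate B (column Y: 4 ≤ 7)
  A vs C: [6 vs 2, 4 vs 2, 3 vs 3] → A does not strictly dominate C (column Z: 3 ≤ 3)
  B vs A: [2 vs 6, 7 vs 4, 6 vs 3] → B does not strictly dominate A (column X: 2 ≤ 6)
  B vs C: [2 vs 2, 7 vs 2, 6 vs 3] → B does not strictly dominate C (column X: 2 ≤ 2)
  C vs A: [2 vs 6, 2 vs 4, 3 vs 3] → C does not strictly dominate A (column X: 2 ≤ 6)
  C vs B: [2 vs 2, 2 vs 7, 3 vs 6] → C does not strictly dominate B (column X: 2 ≤ 2)
No single strategy strictly dominates all others → no strictly dominant strategy.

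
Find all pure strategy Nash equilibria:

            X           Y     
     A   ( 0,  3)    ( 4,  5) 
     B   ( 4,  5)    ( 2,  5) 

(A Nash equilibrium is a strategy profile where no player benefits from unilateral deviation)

Nash equilibrium: (A, Y), (B, X)

Work:
Best responses:
  P1 vs X: payoffs [0, 4] → best response B (payoff 4)
  P1 vs Y: payoffs [4, 2] → best response A (payoff 4)
  P2 vs A: payoffs [3, 5] → best response Y (payoff 5)
  P2 vs B: payoffs [5, 5] → best response X/Y (payoff 5)
Mutual best responses: (A,Y), (B,X) → Nash equilibria.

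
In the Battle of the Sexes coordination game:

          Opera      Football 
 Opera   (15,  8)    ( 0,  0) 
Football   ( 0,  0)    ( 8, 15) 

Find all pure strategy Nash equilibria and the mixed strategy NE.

Pure NE: (Opera, Opera) and (Football, Football); Mixed NE: p = 0.6522, q = 0.3478

Work:
Check pure NE:
(Opera, Opera): (15, 8) - no unilateral deviation beneficial
(Football, Football): (8, 15) - no unilateral deviation beneficial
Mixed NE: P1 plays Opera with p = 0.6522, P2 plays Opera with q = 0.3478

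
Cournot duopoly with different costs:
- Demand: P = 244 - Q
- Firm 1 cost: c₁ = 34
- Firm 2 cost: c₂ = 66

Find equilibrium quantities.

q₁* = 80.67, q₂* = 48.67

Work:
Reaction: q₁ = (244 - 34 - q₂)/2
Reaction: q₂ = (244 - 66 - q₁)/2
Solve simultaneously:
q₁* = (244 - 2×34 + 66)/3 = 80.67
q₂* = (244 - 2×66 + 34)/3 = 48.67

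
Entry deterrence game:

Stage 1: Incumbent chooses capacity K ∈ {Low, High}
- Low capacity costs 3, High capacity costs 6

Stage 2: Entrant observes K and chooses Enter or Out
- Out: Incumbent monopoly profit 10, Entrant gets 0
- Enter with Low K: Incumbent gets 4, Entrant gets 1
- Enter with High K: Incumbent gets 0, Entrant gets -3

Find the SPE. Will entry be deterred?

SPE: (High, Enter|Low, Out|High); Entry deterred. Incumbent net profit = 4

Work:
After Low K: Entrant enters (1 > 0)
After High K: Entrant stays out (-3 < 0)
Incumbent: Low → 4−3=1, High → 10−6=4
Incumbent chooses High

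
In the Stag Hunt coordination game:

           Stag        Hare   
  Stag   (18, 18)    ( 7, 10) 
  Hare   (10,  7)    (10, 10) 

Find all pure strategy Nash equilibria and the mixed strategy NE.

Pure NE: (Stag, Stag) and (Hare, Hare); Mixed NE: p = 0.2727, q = 0.2727

Work:
Check pure NE:
(Stag, Stag): (18, 18) - no unilateral deviation beneficial
(Hare, Hare): (10, 10) - no unilateral deviation beneficial
Mixed NE: P1 plays Stag with p = 0.2727, P2 plays Stag with q = 0.2727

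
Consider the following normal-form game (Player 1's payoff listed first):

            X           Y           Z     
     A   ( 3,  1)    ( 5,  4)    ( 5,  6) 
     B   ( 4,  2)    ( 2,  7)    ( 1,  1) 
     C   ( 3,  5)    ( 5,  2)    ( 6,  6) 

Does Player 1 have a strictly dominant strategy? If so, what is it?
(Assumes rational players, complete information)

No strictly dominant strategy exists for Player 1

Work:
A strategy strictly dominates another if it gives a strictly higher payoff against every opponent action. Compare each pair of P1's strategies column-by-column:
  A vs B: [3 vs 4, 5 vs 2, 5 vs 1] → A does not strictly dominate B (column X: 3 ≤ 4)
  A vs C: [3 vs 3, 5 vs 5, 5 vs 6] → A does not strictly dominate C (column X: 3 ≤ 3)
  B vs A: [4 vs 3, 2 vs 5, 1 vs 5] → B does not strictly dominate A (column Y: 2 ≤ 5)
  B vs C: [4 vs 3, 2 vs 5, 1 vs 6] → B does not strictly dominate C (column Y: 2 ≤ 5)
  C vs A: [3 vs 3, 5 vs 5, 6 vs 5] → C does not strictly dominate A (column X: 3 ≤ 3)
  C vs B: [3 vs 4, 5 vs 2, 6 vs 1] → C does not strictly dominate B (column X: 3 ≤ 4)
No single strategy strictly dominates all others → no strictly dominant strategy.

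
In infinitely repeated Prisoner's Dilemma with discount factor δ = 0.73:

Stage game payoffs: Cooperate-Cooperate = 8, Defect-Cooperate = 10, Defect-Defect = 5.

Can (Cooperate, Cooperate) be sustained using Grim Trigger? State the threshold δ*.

δ* = 0.4; since δ = 0.73 ≥ 0.4, cooperation can be sustained

Work:
For Grim Trigger:
Cooperate forever: 8/(1-δ)
Defect then punished: 10 + 5·δ/(1-δ)
Need: 8/(1-δ) ≥ 10 + 5·δ/(1-δ)
Solving: δ ≥ (T-R)/(T-P) = (10-8)/(10-5) = 0.4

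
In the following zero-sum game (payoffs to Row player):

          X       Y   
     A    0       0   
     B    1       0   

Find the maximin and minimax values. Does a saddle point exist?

Maximin = 0, Minimax = 0, Saddle: True

Work:
Row minimums: [0, 0] → maximin = 0
Column maximums: [1, 0] → minimax = 0
Saddle point exists! Game value = 0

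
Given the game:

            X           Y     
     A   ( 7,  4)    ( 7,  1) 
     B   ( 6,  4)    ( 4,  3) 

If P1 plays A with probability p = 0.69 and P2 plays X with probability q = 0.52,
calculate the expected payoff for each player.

E[P1] = 6.3924, E[P2] = 2.8576

Work:
E[P1] = p·q·π₁(A,X) + p·(1-q)·π₁(A,Y) + (1-p)·q·π₁(B,X) + (1-p)·(1-q)·π₁(B,Y)
= 0.69·0.52·7 + 0.69·0.48·7 + 0.31·0.52·6 + 0.31·0.48·4
= 6.3924

E[P2] = 2.8576 (similar calculation)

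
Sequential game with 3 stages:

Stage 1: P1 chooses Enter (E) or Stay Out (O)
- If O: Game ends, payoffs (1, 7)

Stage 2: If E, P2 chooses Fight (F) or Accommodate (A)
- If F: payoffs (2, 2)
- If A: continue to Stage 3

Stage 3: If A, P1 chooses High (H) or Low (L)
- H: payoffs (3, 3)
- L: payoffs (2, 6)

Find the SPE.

SPE: (E, A, H); Outcome (3, 3)

Work:
Stage 3: P1 chooses H (3 vs 2)
Stage 2: P2: F->2, A->3 (anticipating H). Choose A
Stage 1: P1: O->1, E->3 (anticipating A, H). Choose E
SPE path: E -> A -> H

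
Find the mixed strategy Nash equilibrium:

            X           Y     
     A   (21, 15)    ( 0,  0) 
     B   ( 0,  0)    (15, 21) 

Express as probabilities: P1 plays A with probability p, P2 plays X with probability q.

p = 0.5833, q = 0.4167

Work:
Find probabilities that make opponent indifferent:
P2 chooses q to make P1 indifferent between A and B
P1 chooses p to make P2 indifferent between X and Y
Mixed NE: P1 plays (A: 0.5833, B: 0.4167), P2 plays (X: 0.4167, Y: 0.5833)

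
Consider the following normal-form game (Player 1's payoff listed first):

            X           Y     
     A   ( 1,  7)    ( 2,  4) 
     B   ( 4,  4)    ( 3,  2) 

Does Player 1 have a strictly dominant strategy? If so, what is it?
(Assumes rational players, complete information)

Yes, Player 1's strictly dominant strategy is B

Work:
A strategy strictly dominates another if it gives a strictly higher payoff against every opponent action. Compare each pair of P1's strategies column-by-column:
  A vs B: [1 vs 4, 2 vs 3] → A does not strictly dominate B (column X: 1 ≤ 4)
  B vs A: [4 vs 1, 3 vs 2] → B strictly dominates A
B strictly dominates every other strategy → strictly dominant.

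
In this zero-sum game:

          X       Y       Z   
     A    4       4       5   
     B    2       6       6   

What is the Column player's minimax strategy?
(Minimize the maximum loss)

Column should play X, value = 4

Work:
Column player minimizes Row's maximum payoff:
Column X: max payoff to Row = 4
Column Y: max payoff to Row = 6
Column Z: max payoff to Row = 6
Minimum is 4, achieved by column X.
Minimax strategy: X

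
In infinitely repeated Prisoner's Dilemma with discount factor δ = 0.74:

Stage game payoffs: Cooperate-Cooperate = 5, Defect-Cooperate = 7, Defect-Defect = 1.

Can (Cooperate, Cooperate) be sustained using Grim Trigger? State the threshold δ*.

δ* = 0.3333; since δ = 0.74 ≥ 0.3333, cooperation can be sustained

Work:
For Grim Trigger:
Cooperate forever: 5/(1-δ)
Defect then punished: 7 + 1·δ/(1-δ)
Need: 5/(1-δ) ≥ 7 + 1·δ/(1-δ)
Solving: δ ≥ (T-R)/(T-P) = (7-5)/(7-1) = 0.3333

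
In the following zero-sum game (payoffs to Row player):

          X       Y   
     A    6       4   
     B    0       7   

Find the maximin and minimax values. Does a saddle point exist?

Maximin = 4, Minimax = 6, Saddle: False

Work:
Row minimums: [4, 0] → maximin = 4
Column maximums: [6, 7] → minimax = 6
No saddle point (maximin ≠ minimax). Mixed strategy needed.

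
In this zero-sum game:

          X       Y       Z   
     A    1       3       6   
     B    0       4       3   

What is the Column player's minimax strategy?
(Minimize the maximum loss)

Column should play X, value = 1

Work:
Column player minimizes Row's maximum payoff:
Column X: max payoff to Row = 1
Column Y: max payoff to Row = 4
Column Z: max payoff to Row = 6
Minimum is 1, achieved by column X.
Minimax strategy: X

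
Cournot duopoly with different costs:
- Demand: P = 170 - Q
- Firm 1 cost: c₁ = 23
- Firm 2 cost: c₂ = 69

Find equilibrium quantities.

q₁* = 64.33, q₂* = 18.33

Work:
Reaction: q₁ = (170 - 23 - q₂)/2
Reaction: q₂ = (170 - 69 - q₁)/2
Solve simultaneously:
q₁* = (170 - 2×23 + 69)/3 = 64.33
q₂* = (170 - 2×69 + 23)/3 = 18.33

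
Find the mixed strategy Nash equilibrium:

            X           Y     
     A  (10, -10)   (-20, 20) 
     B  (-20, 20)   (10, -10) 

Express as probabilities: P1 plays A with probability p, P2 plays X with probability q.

p = 0.5, q = 0.5

Work:
Find probabilities that make opponent indifferent:
P2 chooses q to make P1 indifferent between A and B
P1 chooses p to make P2 indifferent between X and Y
Mixed NE: P1 plays (A: 0.5, B: 0.5), P2 plays (X: 0.5, Y: 0.5)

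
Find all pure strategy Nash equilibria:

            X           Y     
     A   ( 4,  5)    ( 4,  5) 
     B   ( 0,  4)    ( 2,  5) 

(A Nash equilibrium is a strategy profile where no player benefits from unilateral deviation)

Nash equilibrium: (A, X), (A, Y)

Work:
Best responses:
  P1 vs X: payoffs [4, 0] → best response A (payoff 4)
  P1 vs Y: payoffs [4, 2] → best response A (payoff 4)
  P2 vs A: payoffs [5, 5] → best response X/Y (payoff 5)
  P2 vs B: payoffs [4, 5] → best response Y (payoff 5)
Mutual best responses: (A,X), (A,Y) → Nash equilibria.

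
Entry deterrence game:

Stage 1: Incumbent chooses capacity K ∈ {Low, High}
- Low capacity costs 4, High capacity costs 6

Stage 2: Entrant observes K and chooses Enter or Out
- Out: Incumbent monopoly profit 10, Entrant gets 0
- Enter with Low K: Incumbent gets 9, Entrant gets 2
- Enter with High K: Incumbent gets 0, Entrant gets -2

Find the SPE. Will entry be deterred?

SPE: (Low, Enter|Low, Out|High); Entry not deterred. Incumbent net profit = 5, Entrant gets 2

Work:
After Low K: Entrant enters (2 > 0)
After High K: Entrant stays out (-2 < 0)
Incumbent: Low → 9−4=5, High → 10−6=4
Incumbent chooses Low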